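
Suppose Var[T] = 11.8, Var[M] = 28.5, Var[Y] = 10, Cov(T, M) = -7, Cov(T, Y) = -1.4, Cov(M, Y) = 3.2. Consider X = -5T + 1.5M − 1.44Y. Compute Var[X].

Var[X] = a²·Var[T] + b²·Var[M] + c²·Var[Y] + 2ab·Cov(T, M) + 2ac·Cov(T, Y) + 2bc·Cov(M, Y), with a = -5, b = 1.5, c = -1.44.
= 295 + 64.125 + 20.736 + 105 + (-20.16) + (-13.824)
= 450.877.

Var[X] = 450.877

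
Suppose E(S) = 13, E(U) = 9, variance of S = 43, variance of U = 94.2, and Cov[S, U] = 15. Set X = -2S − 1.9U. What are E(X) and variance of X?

E(X) = (-2)·E(S) + (-1.9)·E(U) = (-2)·13 + (-1.9)·9 = -43.1.
variance of X = a²·variance of S + b²·variance of U + 2ab·Cov[S, U] with a = -2, b = -1.9.
= (-2)²·43 + (-1.9)²·94.2 + 2·(-2)·(-1.9)·15
= 172 + 340.062 + 114 = 626.062.

E(X) = -43.1, variance of X = 626.062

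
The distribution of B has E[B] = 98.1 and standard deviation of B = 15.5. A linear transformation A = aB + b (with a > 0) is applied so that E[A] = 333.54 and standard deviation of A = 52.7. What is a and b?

a = 3.4, b = 0

standard deviation of A = a·standard deviation of B (a > 0), so a = 52.7/15.5 = 3.4.
E[A] = a·E[B] + b, so b = 333.54 − 3.4·98.1 = 0.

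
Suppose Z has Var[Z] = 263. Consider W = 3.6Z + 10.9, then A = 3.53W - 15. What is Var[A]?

Var[W] = 3.6²·263 = 3408.48.
Var[A] = 3.53²·3408.48 = 42472.728432.

Var[A] = 42472.728432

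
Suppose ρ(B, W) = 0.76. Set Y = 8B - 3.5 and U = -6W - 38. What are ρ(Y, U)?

Linear rescalings preserve |correlation|; the slopes 8 and -6 have opposite signs, so the correlation flips sign: ρ(Y, U) = −ρ(B, W) = -0.76.

ρ(Y, U) = -0.76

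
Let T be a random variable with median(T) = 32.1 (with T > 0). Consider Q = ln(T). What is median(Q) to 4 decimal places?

median(Q) = 3.4689

ln(T) is monotone on this domain, so median(Q) = ln(32.1) ≈ 3.4689.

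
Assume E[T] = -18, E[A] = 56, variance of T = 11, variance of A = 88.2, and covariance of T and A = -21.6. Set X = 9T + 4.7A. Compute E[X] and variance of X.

E[X] = 9·E[T] + 4.7·E[A] = 9·(-18) + 4.7·56 = 101.2.
variance of X = a²·variance of T + b²·variance of A + 2ab·covariance of T and A with a = 9, b = 4.7.
= 9²·11 + 4.7²·88.2 + 2·9·4.7·(-21.6)
= 891 + 1948.338 + (-1827.36) = 1011.978.

E[X] = 101.2, variance of X = 1011.978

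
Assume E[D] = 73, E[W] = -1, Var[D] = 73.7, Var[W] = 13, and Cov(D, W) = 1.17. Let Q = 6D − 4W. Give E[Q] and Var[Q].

E[Q] = 442, Var[Q] = 2805.04

E[Q] = 6·E[D] + (-4)·E[W] = 6·73 + (-4)·(-1) = 442.
Var[Q] = a²·Var[D] + b²·Var[W] + 2ab·Cov(D, W) with a = 6, b = -4.
= 6²·73.7 + (-4)²·13 + 2·6·(-4)·1.17
= 2653.2 + 208 + (-56.16) = 2805.04.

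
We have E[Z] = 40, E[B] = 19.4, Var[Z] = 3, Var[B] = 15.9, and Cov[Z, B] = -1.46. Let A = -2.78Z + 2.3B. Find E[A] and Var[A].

E[A] = (-2.78)·E[Z] + 2.3·E[B] = (-2.78)·40 + 2.3·19.4 = -66.58.
Var[A] = a²·Var[Z] + b²·Var[B] + 2ab·Cov[Z, B] with a = -2.78, b = 2.3.
= (-2.78)²·3 + 2.3²·15.9 + 2·(-2.78)·2.3·(-1.46)
= 23.1852 + 84.111 + 18.67048 = 125.96668.

E[A] = -66.58, Var[A] = 125.96668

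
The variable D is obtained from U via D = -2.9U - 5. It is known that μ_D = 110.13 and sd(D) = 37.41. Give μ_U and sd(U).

μ_U = -39.7, sd(U) = 12.9

From D = -2.9U - 5: μ_D = a·μ_U + b, so μ_U = (μ_D − b)/a = (110.13 − (-5))/(-2.9) = -39.7.
sd(D) = |a|·sd(U), so sd(U) = 37.41/|-2.9| = 12.9.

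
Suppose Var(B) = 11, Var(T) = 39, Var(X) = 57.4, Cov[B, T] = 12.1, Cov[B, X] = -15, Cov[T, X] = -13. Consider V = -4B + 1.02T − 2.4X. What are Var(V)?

Var(V) = a²·Var(B) + b²·Var(T) + c²·Var(X) + 2ab·Cov[B, T] + 2ac·Cov[B, X] + 2bc·Cov[T, X], with a = -4, b = 1.02, c = -2.4.
= 176 + 40.5756 + 330.624 + (-98.736) + (-288) + 63.648
= 224.1116.

Var(V) = 224.1116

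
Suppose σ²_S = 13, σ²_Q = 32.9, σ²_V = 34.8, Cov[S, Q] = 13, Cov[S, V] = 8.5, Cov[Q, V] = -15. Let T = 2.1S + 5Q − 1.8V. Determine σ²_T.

σ²_T = 1471.322

σ²_T = a²·σ²_S + b²·σ²_Q + c²·σ²_V + 2ab·Cov[S, Q] + 2ac·Cov[S, V] + 2bc·Cov[Q, V], with a = 2.1, b = 5, c = -1.8.
= 57.33 + 822.5 + 112.752 + 273 + (-64.26) + 270
= 1471.322.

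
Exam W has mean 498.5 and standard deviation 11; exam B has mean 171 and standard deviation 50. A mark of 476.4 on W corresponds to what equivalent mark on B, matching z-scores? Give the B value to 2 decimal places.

z = (476.4 − 498.5)/11 ≈ -2.0091.
B = 171 + z·50 = 171 + (476.4 − 498.5)·50/11 ≈ 70.55.

B = 70.55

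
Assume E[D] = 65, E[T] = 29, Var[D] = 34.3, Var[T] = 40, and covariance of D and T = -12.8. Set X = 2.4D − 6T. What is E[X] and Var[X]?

E[X] = 2.4·E[D] + (-6)·E[T] = 2.4·65 + (-6)·29 = -18.
Var[X] = a²·Var[D] + b²·Var[T] + 2ab·covariance of D and T with a = 2.4, b = -6.
= 2.4²·34.3 + (-6)²·40 + 2·2.4·(-6)·(-12.8)
= 197.568 + 1440 + 368.64 = 2006.208.

E[X] = -18, Var[X] = 2006.208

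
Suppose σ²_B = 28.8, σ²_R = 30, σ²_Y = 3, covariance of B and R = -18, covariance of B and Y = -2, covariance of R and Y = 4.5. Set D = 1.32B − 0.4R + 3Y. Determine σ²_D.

σ²_D = 74.34912

σ²_D = a²·σ²_B + b²·σ²_R + c²·σ²_Y + 2ab·covariance of B and R + 2ac·covariance of B and Y + 2bc·covariance of R and Y, with a = 1.32, b = -0.4, c = 3.
= 50.18112 + 4.8 + 27 + 19.008 + (-15.84) + (-10.8)
= 74.34912.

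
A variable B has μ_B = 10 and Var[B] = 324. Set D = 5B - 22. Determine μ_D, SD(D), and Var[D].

μ_D = 28, SD(D) = 90, Var[D] = 8100

D = 5B - 22 is linear with a = 5, b = -22.
μ_D = a·μ_B + b = 5·10 + (-22) = 28.
SD(B) = √324 = 18.
SD(D) = |a|·SD(B) = |5|·18 = 90.
Var[D] = a²·Var[B] = 5²·324 = 8100 (the additive constant -22 does not affect variance).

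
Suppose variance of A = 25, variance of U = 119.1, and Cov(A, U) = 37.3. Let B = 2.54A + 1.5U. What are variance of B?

variance of B = 713.491

variance of B = a²·variance of A + b²·variance of U + 2ab·Cov(A, U) with a = 2.54, b = 1.5.
= 2.54²·25 + 1.5²·119.1 + 2·2.54·1.5·37.3
= 161.29 + 267.975 + 284.226 = 713.491.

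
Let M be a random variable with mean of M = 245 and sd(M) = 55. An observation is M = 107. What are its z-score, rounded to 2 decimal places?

z = -2.51

z = (M − mean of M) / sd(M) = (107 − 245) / 55 ≈ -2.51.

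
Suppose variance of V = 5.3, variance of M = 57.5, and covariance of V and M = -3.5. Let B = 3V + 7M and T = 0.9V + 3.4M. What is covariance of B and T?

By bilinearity, covariance of B and T = ac·variance of V + bd·variance of M + (ad+bc)·covariance of V and M, with a=3, b=7, c=0.9, d=3.4.
ac·variance of V = 3·0.9·5.3 = 14.31
bd·variance of M = 7·3.4·57.5 = 1368.5
(ad+bc)·covariance of V and M = (16.5)·(-3.5) = -57.75
covariance of B and T = 14.31 + 1368.5 + (-57.75) = 1325.06.

covariance of B and T = 1325.06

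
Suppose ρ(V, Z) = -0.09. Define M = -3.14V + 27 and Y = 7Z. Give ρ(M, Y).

Linear rescalings preserve |correlation|; the slopes -3.14 and 7 have opposite signs, so the correlation flips sign: ρ(M, Y) = −ρ(V, Z) = 0.09.

ρ(M, Y) = 0.09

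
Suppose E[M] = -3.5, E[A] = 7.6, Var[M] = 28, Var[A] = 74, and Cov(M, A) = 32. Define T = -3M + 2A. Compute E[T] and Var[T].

E[T] = 25.7, Var[T] = 164

E[T] = (-3)·E[M] + 2·E[A] = (-3)·(-3.5) + 2·7.6 = 25.7.
Var[T] = a²·Var[M] + b²·Var[A] + 2ab·Cov(M, A) with a = -3, b = 2.
= (-3)²·28 + 2²·74 + 2·(-3)·2·32
= 252 + 296 + (-384) = 164.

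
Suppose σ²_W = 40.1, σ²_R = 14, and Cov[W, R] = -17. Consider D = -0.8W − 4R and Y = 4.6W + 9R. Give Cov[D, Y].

Cov[D, Y] = -216.368

By bilinearity, Cov[D, Y] = ac·σ²_W + bd·σ²_R + (ad+bc)·Cov[W, R], with a=-0.8, b=-4, c=4.6, d=9.
ac·σ²_W = (-0.8)·4.6·40.1 = -147.568
bd·σ²_R = (-4)·9·14 = -504
(ad+bc)·Cov[W, R] = (-25.6)·(-17) = 435.2
Cov[D, Y] = -147.568 + (-504) + 435.2 = -216.368.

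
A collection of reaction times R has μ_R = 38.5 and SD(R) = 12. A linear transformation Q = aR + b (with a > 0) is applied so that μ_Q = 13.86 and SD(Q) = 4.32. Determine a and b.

SD(Q) = a·SD(R) (a > 0), so a = 4.32/12 = 0.36.
μ_Q = a·μ_R + b, so b = 13.86 − 0.36·38.5 = 0.

a = 0.36, b = 0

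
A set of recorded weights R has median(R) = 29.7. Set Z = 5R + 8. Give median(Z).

median(Z) = 156.5

A linear map preserves order up to sign, so median(Z) = a·median(R) + b = 5·29.7 + 8 = 156.5.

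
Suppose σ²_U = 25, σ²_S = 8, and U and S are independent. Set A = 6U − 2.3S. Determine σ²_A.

σ²_A = 942.32

σ²_A = a²·σ²_U + b²·σ²_S + 2ab·Cov(U, S) with a = 6, b = -2.3.
Independence gives Cov(U, S) = 0.
= 6²·25 + (-2.3)²·8 + 2·6·(-2.3)·0
= 900 + 42.32 + 0 = 942.32.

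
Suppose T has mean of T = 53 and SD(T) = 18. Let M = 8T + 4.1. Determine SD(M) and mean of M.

SD(M) = 144, mean of M = 428.1

M = 8T + 4.1 is linear with a = 8, b = 4.1.
SD(M) = |a|·SD(T) = |8|·18 = 144.
mean of M = a·mean of T + b = 8·53 + 4.1 = 428.1.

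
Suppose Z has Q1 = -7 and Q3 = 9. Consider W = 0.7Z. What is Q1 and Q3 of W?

Q1(W) = -4.9, Q3(W) = 6.3

a = 0.7 > 0: Q1(W) = a·Q1(Z)+b = -4.9, Q3(W) = a·Q3(Z)+b = 6.3.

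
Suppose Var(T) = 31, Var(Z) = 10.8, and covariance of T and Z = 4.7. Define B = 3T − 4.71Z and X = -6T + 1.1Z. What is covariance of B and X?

By bilinearity, covariance of B and X = ac·Var(T) + bd·Var(Z) + (ad+bc)·covariance of T and Z, with a=3, b=-4.71, c=-6, d=1.1.
ac·Var(T) = 3·(-6)·31 = -558
bd·Var(Z) = (-4.71)·1.1·10.8 = -55.9548
(ad+bc)·covariance of T and Z = (31.56)·4.7 = 148.332
covariance of B and X = -558 + (-55.9548) + 148.332 = -465.6228.

covariance of B and X = -465.6228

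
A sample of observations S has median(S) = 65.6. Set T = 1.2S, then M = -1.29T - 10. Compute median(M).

median(M) = -111.5488

median(T) = 1.2·65.6 = 78.72.
median(M) = (-1.29)·78.72 + (-10) = -111.5488.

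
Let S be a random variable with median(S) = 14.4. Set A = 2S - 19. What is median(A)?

median(A) = 9.8

A linear map preserves order up to sign, so median(A) = a·median(S) + b = 2·14.4 + (-19) = 9.8.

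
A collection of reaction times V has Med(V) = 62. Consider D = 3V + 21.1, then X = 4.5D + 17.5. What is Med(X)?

Med(X) = 949.45

Med(D) = 3·62 + 21.1 = 207.1.
Med(X) = 4.5·207.1 + 17.5 = 949.45.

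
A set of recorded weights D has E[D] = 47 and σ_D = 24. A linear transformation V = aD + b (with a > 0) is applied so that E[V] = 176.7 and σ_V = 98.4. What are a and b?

a = 4.1, b = -16

σ_V = a·σ_D (a > 0), so a = 98.4/24 = 4.1.
E[V] = a·E[D] + b, so b = 176.7 − 4.1·47 = -16.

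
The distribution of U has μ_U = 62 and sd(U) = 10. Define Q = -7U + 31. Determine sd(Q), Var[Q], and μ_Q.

Q = -7U + 31 is linear with a = -7, b = 31.
sd(Q) = |a|·sd(U) = |-7|·10 = 70.
Var[U] = 10² = 100.
Var[Q] = a²·Var[U] = (-7)²·100 = 4900 (the additive constant 31 does not affect variance).
μ_Q = a·μ_U + b = (-7)·62 + 31 = -403.

sd(Q) = 70, Var[Q] = 4900, μ_Q = -403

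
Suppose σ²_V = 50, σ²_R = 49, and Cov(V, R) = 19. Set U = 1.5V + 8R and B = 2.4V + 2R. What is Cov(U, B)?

By bilinearity, Cov(U, B) = ac·σ²_V + bd·σ²_R + (ad+bc)·Cov(V, R), with a=1.5, b=8, c=2.4, d=2.
ac·σ²_V = 1.5·2.4·50 = 180
bd·σ²_R = 8·2·49 = 784
(ad+bc)·Cov(V, R) = (22.2)·19 = 421.8
Cov(U, B) = 180 + 784 + 421.8 = 1385.8.

Cov(U, B) = 1385.8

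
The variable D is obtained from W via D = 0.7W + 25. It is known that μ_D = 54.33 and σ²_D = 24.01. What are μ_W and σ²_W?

μ_W = 41.9, σ²_W = 49

From D = 0.7W + 25: μ_D = a·μ_W + b, so μ_W = (μ_D − b)/a = (54.33 − 25)/0.7 = 41.9.
σ²_D = a²·σ²_W, so σ²_W = 24.01/0.7² = 49.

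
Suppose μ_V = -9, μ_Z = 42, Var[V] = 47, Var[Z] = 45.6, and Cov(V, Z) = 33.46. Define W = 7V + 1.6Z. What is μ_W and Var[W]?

μ_W = 4.2, Var[W] = 3169.24

μ_W = 7·μ_V + 1.6·μ_Z = 7·(-9) + 1.6·42 = 4.2.
Var[W] = a²·Var[V] + b²·Var[Z] + 2ab·Cov(V, Z) with a = 7, b = 1.6.
= 7²·47 + 1.6²·45.6 + 2·7·1.6·33.46
= 2303 + 116.736 + 749.504 = 3169.24.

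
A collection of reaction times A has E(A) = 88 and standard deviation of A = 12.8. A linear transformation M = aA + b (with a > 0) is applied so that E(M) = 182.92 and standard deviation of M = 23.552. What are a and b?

standard deviation of M = a·standard deviation of A (a > 0), so a = 23.552/12.8 = 1.84.
E(M) = a·E(A) + b, so b = 182.92 − 1.84·88 = 21.

a = 1.84, b = 21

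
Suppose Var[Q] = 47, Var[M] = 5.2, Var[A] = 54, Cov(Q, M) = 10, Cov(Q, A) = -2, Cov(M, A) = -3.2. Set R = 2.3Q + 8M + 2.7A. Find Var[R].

Var[R] = 1180.01

Var[R] = a²·Var[Q] + b²·Var[M] + c²·Var[A] + 2ab·Cov(Q, M) + 2ac·Cov(Q, A) + 2bc·Cov(M, A), with a = 2.3, b = 8, c = 2.7.
= 248.63 + 332.8 + 393.66 + 368 + (-24.84) + (-138.24)
= 1180.01.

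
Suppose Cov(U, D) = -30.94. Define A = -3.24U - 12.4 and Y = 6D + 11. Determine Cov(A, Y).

Cov(A, Y) = a·c·Cov(U, D) = (-3.24)·6·(-30.94) = 601.4736. Additive constants drop out.

Cov(A, Y) = 601.4736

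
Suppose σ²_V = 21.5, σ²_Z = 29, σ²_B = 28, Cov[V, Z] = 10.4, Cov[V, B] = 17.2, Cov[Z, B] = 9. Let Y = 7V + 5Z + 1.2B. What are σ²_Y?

σ²_Y = a²·σ²_V + b²·σ²_Z + c²·σ²_B + 2ab·Cov[V, Z] + 2ac·Cov[V, B] + 2bc·Cov[Z, B], with a = 7, b = 5, c = 1.2.
= 1053.5 + 725 + 40.32 + 728 + 288.96 + 108
= 2943.78.

σ²_Y = 2943.78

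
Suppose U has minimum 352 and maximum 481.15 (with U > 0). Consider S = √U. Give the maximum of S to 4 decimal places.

√U is increasing on this domain, so max(S) comes from max(U) = 481.15: max(S) = √(481.15) ≈ 21.9351.

max(S) = 21.9351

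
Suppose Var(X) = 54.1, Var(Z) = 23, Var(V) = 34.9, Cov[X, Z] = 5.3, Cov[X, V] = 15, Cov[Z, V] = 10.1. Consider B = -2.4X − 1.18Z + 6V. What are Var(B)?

Var(B) = a²·Var(X) + b²·Var(Z) + c²·Var(V) + 2ab·Cov[X, Z] + 2ac·Cov[X, V] + 2bc·Cov[Z, V], with a = -2.4, b = -1.18, c = 6.
= 311.616 + 32.0252 + 1256.4 + 30.0192 + (-432) + (-143.016)
= 1055.0444.

Var(B) = 1055.0444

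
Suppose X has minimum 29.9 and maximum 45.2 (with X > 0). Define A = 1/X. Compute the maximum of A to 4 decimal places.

max(A) = 0.0334

1/X is decreasing on this domain, so max(A) comes from min(X) = 29.9: max(A) = 1/(29.9) ≈ 0.0334.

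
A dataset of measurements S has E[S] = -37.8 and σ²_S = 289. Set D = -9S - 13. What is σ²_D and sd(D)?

σ²_D = 23409, sd(D) = 153

D = -9S - 13 is linear with a = -9, b = -13.
σ²_D = a²·σ²_S = (-9)²·289 = 23409 (the additive constant -13 does not affect variance).
sd(S) = √289 = 17.
sd(D) = |a|·sd(S) = |-9|·17 = 153.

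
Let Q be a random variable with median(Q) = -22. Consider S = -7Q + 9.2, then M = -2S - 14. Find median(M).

median(M) = -340.4

median(S) = (-7)·(-22) + 9.2 = 163.2.
median(M) = (-2)·163.2 + (-14) = -340.4.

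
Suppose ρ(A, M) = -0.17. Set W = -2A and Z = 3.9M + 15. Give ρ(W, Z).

Linear rescalings preserve |correlation|; the slopes -2 and 3.9 have opposite signs, so the correlation flips sign: ρ(W, Z) = −ρ(A, M) = 0.17.

ρ(W, Z) = 0.17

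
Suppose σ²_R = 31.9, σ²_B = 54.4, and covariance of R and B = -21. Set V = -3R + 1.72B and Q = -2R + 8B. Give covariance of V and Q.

covariance of V and Q = 1516.184

By bilinearity, covariance of V and Q = ac·σ²_R + bd·σ²_B + (ad+bc)·covariance of R and B, with a=-3, b=1.72, c=-2, d=8.
ac·σ²_R = (-3)·(-2)·31.9 = 191.4
bd·σ²_B = 1.72·8·54.4 = 748.544
(ad+bc)·covariance of R and B = (-27.44)·(-21) = 576.24
covariance of V and Q = 191.4 + 748.544 + 576.24 = 1516.184.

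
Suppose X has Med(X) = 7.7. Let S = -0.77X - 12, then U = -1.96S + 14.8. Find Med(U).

Med(U) = 49.94084

Med(S) = (-0.77)·7.7 + (-12) = -17.929.
Med(U) = (-1.96)·(-17.929) + 14.8 = 49.94084.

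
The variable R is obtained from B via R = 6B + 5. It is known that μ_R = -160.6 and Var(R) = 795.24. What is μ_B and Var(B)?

μ_B = -27.6, Var(B) = 22.09

From R = 6B + 5: μ_R = a·μ_B + b, so μ_B = (μ_R − b)/a = (-160.6 − 5)/6 = -27.6.
Var(R) = a²·Var(B), so Var(B) = 795.24/6² = 22.09.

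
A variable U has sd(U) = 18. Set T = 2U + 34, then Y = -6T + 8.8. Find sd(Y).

sd(Y) = 216

sd(T) = |2|·18 = 36.
sd(Y) = |-6|·36 = 216.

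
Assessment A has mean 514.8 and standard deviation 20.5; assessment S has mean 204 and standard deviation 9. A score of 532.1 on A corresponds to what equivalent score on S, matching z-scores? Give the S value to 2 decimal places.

S = 211.60

z = (532.1 − 514.8)/20.5 ≈ 0.8439.
S = 204 + z·9 = 204 + (532.1 − 514.8)·9/20.5 ≈ 211.60.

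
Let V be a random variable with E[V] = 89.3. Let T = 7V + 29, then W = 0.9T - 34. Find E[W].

E[W] = 554.69

E[T] = 7·89.3 + 29 = 654.1.
E[W] = 0.9·654.1 + (-34) = 554.69.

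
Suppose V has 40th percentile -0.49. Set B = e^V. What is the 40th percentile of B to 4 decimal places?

40th percentile of B = 0.6126

e^V is increasing, so P_{40}(B) = g(P_{40}(V)) ≈ 0.6126.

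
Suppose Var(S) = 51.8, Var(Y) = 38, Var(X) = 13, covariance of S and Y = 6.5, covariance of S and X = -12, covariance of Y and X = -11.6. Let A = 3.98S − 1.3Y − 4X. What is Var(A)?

Var(A) = 1286.93072

Var(A) = a²·Var(S) + b²·Var(Y) + c²·Var(X) + 2ab·covariance of S and Y + 2ac·covariance of S and X + 2bc·covariance of Y and X, with a = 3.98, b = -1.3, c = -4.
= 820.53272 + 64.22 + 208 + (-67.262) + 382.08 + (-120.64)
= 1286.93072.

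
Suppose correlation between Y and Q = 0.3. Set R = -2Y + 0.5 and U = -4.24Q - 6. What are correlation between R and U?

Linear rescalings preserve correlation up to sign; here the slopes -2 and -4.24 have the same sign, so correlation between R and U = correlation between Y and Q = 0.3.

correlation between R and U = 0.3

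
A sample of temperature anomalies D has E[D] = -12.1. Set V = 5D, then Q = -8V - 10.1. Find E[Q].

E[Q] = 473.9

E[V] = 5·(-12.1) = -60.5.
E[Q] = (-8)·(-60.5) + (-10.1) = 473.9.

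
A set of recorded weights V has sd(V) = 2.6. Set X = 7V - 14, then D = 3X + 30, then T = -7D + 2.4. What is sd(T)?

sd(X) = |7|·2.6 = 18.2.
sd(D) = |3|·18.2 = 54.6.
sd(T) = |-7|·54.6 = 382.2.

sd(T) = 382.2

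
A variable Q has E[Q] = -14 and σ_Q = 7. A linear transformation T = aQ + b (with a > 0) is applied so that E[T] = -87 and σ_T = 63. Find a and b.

σ_T = a·σ_Q (a > 0), so a = 63/7 = 9.
E[T] = a·E[Q] + b, so b = -87 − 9·(-14) = 39.

a = 9, b = 39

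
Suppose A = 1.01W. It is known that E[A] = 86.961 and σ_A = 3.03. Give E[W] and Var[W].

E[W] = 86.1, Var[W] = 9

From A = 1.01W: E[A] = a·E[W] + b, so E[W] = (E[A] − b)/a = (86.961 − 0)/1.01 = 86.1.
Var[A] = 3.03² = 9.1809.
Var[A] = a²·Var[W], so Var[W] = 9.1809/1.01² = 9.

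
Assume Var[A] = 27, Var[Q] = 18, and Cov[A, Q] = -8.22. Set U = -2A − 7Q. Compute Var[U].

Var[U] = a²·Var[A] + b²·Var[Q] + 2ab·Cov[A, Q] with a = -2, b = -7.
= (-2)²·27 + (-7)²·18 + 2·(-2)·(-7)·(-8.22)
= 108 + 882 + (-230.16) = 759.84.

Var[U] = 759.84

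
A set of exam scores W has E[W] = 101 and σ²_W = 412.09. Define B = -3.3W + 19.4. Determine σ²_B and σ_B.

B = -3.3W + 19.4 is linear with a = -3.3, b = 19.4.
σ²_B = a²·σ²_W = (-3.3)²·412.09 = 4487.6601 (the additive constant 19.4 does not affect variance).
σ_W = √412.09 = 20.3.
σ_B = |a|·σ_W = |-3.3|·20.3 = 66.99.

σ²_B = 4487.6601, σ_B = 66.99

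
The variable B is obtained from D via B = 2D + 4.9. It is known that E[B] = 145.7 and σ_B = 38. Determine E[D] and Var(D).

E[D] = 70.4, Var(D) = 361

From B = 2D + 4.9: E[B] = a·E[D] + b, so E[D] = (E[B] − b)/a = (145.7 − 4.9)/2 = 70.4.
Var(B) = 38² = 1444.
Var(B) = a²·Var(D), so Var(D) = 1444/2² = 361.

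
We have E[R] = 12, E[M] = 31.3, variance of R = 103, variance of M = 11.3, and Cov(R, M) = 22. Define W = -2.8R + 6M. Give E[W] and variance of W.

E[W] = (-2.8)·E[R] + 6·E[M] = (-2.8)·12 + 6·31.3 = 154.2.
variance of W = a²·variance of R + b²·variance of M + 2ab·Cov(R, M) with a = -2.8, b = 6.
= (-2.8)²·103 + 6²·11.3 + 2·(-2.8)·6·22
= 807.52 + 406.8 + (-739.2) = 475.12.

E[W] = 154.2, variance of W = 475.12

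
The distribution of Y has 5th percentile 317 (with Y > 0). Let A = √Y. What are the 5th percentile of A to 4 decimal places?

√Y is increasing, so P_{5}(A) = g(P_{5}(Y)) ≈ 17.8045.

5th percentile of A = 17.8045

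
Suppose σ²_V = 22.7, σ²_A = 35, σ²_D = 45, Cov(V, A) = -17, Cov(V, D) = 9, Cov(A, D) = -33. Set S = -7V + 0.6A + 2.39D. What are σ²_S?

σ²_S = 1128.9605

σ²_S = a²·σ²_V + b²·σ²_A + c²·σ²_D + 2ab·Cov(V, A) + 2ac·Cov(V, D) + 2bc·Cov(A, D), with a = -7, b = 0.6, c = 2.39.
= 1112.3 + 12.6 + 257.0445 + 142.8 + (-301.14) + (-94.644)
= 1128.9605.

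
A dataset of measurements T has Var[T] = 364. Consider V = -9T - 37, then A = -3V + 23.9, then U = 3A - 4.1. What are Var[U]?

Var[V] = (-9)²·364 = 29484.
Var[A] = (-3)²·29484 = 265356.
Var[U] = 3²·265356 = 2388204.

Var[U] = 2388204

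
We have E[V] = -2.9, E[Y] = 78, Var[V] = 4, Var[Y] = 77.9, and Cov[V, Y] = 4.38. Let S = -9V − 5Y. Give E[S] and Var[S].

E[S] = (-9)·E[V] + (-5)·E[Y] = (-9)·(-2.9) + (-5)·78 = -363.9.
Var[S] = a²·Var[V] + b²·Var[Y] + 2ab·Cov[V, Y] with a = -9, b = -5.
= (-9)²·4 + (-5)²·77.9 + 2·(-9)·(-5)·4.38
= 324 + 1947.5 + 394.2 = 2665.7.

E[S] = -363.9, Var[S] = 2665.7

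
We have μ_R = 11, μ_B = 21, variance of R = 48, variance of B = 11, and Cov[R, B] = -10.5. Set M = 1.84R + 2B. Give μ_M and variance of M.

μ_M = 62.24, variance of M = 129.2288

μ_M = 1.84·μ_R + 2·μ_B = 1.84·11 + 2·21 = 62.24.
variance of M = a²·variance of R + b²·variance of B + 2ab·Cov[R, B] with a = 1.84, b = 2.
= 1.84²·48 + 2²·11 + 2·1.84·2·(-10.5)
= 162.5088 + 44 + (-77.28) = 129.2288.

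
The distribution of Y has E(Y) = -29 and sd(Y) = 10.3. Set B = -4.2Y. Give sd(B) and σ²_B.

B = -4.2Y is linear with a = -4.2, b = 0.
sd(B) = |a|·sd(Y) = |-4.2|·10.3 = 43.26.
σ²_Y = 10.3² = 106.09.
σ²_B = a²·σ²_Y = (-4.2)²·106.09 = 1871.4276.

sd(B) = 43.26, σ²_B = 1871.4276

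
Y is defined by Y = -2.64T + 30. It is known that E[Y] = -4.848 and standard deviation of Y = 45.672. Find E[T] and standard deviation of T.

E[T] = 13.2, standard deviation of T = 17.3

From Y = -2.64T + 30: E[Y] = a·E[T] + b, so E[T] = (E[Y] − b)/a = (-4.848 − 30)/(-2.64) = 13.2.
standard deviation of Y = |a|·standard deviation of T, so standard deviation of T = 45.672/|-2.64| = 17.3.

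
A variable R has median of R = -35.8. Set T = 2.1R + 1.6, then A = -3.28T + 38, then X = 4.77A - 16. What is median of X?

median of T = 2.1·(-35.8) + 1.6 = -73.58.
median of A = (-3.28)·(-73.58) + 38 = 279.3424.
median of X = 4.77·279.3424 + (-16) = 1316.463248.

median of X = 1316.463248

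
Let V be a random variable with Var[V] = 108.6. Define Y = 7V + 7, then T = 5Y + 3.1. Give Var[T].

Var[T] = 133035

Var[Y] = 7²·108.6 = 5321.4.
Var[T] = 5²·5321.4 = 133035.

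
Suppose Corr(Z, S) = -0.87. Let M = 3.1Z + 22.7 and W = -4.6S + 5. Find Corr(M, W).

Linear rescalings preserve |correlation|; the slopes 3.1 and -4.6 have opposite signs, so the correlation flips sign: Corr(M, W) = −Corr(Z, S) = 0.87.

Corr(M, W) = 0.87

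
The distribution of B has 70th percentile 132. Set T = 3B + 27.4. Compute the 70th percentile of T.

70th percentile of T = 423.4

Since a = 3 > 0 the transformation is increasing, so the 70th percentile of T = a·(P_{70} of B) + b = 3·132 + 27.4 = 423.4.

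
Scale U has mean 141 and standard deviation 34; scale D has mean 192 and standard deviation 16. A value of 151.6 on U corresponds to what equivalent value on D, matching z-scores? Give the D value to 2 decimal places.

D = 196.99

z = (151.6 − 141)/34 ≈ 0.3118.
D = 192 + z·16 = 192 + (151.6 − 141)·16/34 ≈ 196.99.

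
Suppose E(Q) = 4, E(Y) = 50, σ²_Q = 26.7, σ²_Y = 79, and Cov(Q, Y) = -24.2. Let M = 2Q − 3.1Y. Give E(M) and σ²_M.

E(M) = 2·E(Q) + (-3.1)·E(Y) = 2·4 + (-3.1)·50 = -147.
σ²_M = a²·σ²_Q + b²·σ²_Y + 2ab·Cov(Q, Y) with a = 2, b = -3.1.
= 2²·26.7 + (-3.1)²·79 + 2·2·(-3.1)·(-24.2)
= 106.8 + 759.19 + 300.08 = 1166.07.

E(M) = -147, σ²_M = 1166.07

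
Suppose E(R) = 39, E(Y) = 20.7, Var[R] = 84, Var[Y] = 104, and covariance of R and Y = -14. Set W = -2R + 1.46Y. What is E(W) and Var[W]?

E(W) = -47.778, Var[W] = 639.4464

E(W) = (-2)·E(R) + 1.46·E(Y) = (-2)·39 + 1.46·20.7 = -47.778.
Var[W] = a²·Var[R] + b²·Var[Y] + 2ab·covariance of R and Y with a = -2, b = 1.46.
= (-2)²·84 + 1.46²·104 + 2·(-2)·1.46·(-14)
= 336 + 221.6864 + 81.76 = 639.4464.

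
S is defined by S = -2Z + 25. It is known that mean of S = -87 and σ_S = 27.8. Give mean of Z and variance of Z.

From S = -2Z + 25: mean of S = a·mean of Z + b, so mean of Z = (mean of S − b)/a = (-87 − 25)/(-2) = 56.
variance of S = 27.8² = 772.84.
variance of S = a²·variance of Z, so variance of Z = 772.84/(-2)² = 193.21.

mean of Z = 56, variance of Z = 193.21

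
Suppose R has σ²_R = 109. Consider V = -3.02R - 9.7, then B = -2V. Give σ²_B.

σ²_V = (-3.02)²·109 = 994.1236.
σ²_B = (-2)²·994.1236 = 3976.4944.

σ²_B = 3976.4944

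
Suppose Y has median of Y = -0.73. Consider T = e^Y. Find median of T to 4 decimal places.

median of T = 0.4819

e^Y is monotone on this domain, so median of T = exp(-0.73) ≈ 0.4819.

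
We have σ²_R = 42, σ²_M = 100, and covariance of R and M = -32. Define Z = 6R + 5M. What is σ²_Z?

σ²_Z = a²·σ²_R + b²·σ²_M + 2ab·covariance of R and M with a = 6, b = 5.
= 6²·42 + 5²·100 + 2·6·5·(-32)
= 1512 + 2500 + (-1920) = 2092.

σ²_Z = 2092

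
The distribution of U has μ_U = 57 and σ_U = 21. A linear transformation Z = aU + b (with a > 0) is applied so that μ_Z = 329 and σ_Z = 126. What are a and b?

σ_Z = a·σ_U (a > 0), so a = 126/21 = 6.
μ_Z = a·μ_U + b, so b = 329 − 6·57 = -13.

a = 6, b = -13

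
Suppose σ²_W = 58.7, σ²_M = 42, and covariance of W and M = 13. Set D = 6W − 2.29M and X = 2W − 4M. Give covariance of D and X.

covariance of D and X = 717.58

By bilinearity, covariance of D and X = ac·σ²_W + bd·σ²_M + (ad+bc)·covariance of W and M, with a=6, b=-2.29, c=2, d=-4.
ac·σ²_W = 6·2·58.7 = 704.4
bd·σ²_M = (-2.29)·(-4)·42 = 384.72
(ad+bc)·covariance of W and M = (-28.58)·13 = -371.54
covariance of D and X = 704.4 + 384.72 + (-371.54) = 717.58.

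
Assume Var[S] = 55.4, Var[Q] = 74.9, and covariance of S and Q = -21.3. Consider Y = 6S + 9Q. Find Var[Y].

Var[Y] = 5760.9

Var[Y] = a²·Var[S] + b²·Var[Q] + 2ab·covariance of S and Q with a = 6, b = 9.
= 6²·55.4 + 9²·74.9 + 2·6·9·(-21.3)
= 1994.4 + 6066.9 + (-2300.4) = 5760.9.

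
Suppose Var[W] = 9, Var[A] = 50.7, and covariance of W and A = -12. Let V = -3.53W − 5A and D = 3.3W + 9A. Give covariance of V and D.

covariance of V and D = -1807.101

By bilinearity, covariance of V and D = ac·Var[W] + bd·Var[A] + (ad+bc)·covariance of W and A, with a=-3.53, b=-5, c=3.3, d=9.
ac·Var[W] = (-3.53)·3.3·9 = -104.841
bd·Var[A] = (-5)·9·50.7 = -2281.5
(ad+bc)·covariance of W and A = (-48.27)·(-12) = 579.24
covariance of V and D = -104.841 + (-2281.5) + 579.24 = -1807.101.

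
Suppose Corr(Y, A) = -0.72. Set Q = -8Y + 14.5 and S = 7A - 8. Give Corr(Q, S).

Linear rescalings preserve |correlation|; the slopes -8 and 7 have opposite signs, so the correlation flips sign: Corr(Q, S) = −Corr(Y, A) = 0.72.

Corr(Q, S) = 0.72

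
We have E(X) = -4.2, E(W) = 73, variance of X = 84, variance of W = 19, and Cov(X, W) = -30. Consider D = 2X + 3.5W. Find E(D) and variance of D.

E(D) = 247.1, variance of D = 148.75

E(D) = 2·E(X) + 3.5·E(W) = 2·(-4.2) + 3.5·73 = 247.1.
variance of D = a²·variance of X + b²·variance of W + 2ab·Cov(X, W) with a = 2, b = 3.5.
= 2²·84 + 3.5²·19 + 2·2·3.5·(-30)
= 336 + 232.75 + (-420) = 148.75.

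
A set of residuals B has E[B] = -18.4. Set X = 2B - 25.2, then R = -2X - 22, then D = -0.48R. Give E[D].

E[X] = 2·(-18.4) + (-25.2) = -62.
E[R] = (-2)·(-62) + (-22) = 102.
E[D] = (-0.48)·102 = -48.96.

E[D] = -48.96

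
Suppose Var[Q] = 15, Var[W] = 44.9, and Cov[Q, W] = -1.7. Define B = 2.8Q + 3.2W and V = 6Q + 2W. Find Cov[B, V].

By bilinearity, Cov[B, V] = ac·Var[Q] + bd·Var[W] + (ad+bc)·Cov[Q, W], with a=2.8, b=3.2, c=6, d=2.
ac·Var[Q] = 2.8·6·15 = 252
bd·Var[W] = 3.2·2·44.9 = 287.36
(ad+bc)·Cov[Q, W] = (24.8)·(-1.7) = -42.16
Cov[B, V] = 252 + 287.36 + (-42.16) = 497.2.

Cov[B, V] = 497.2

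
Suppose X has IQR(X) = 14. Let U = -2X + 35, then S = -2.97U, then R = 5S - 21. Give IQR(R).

IQR(R) = 415.8

IQR(U) = |-2|·14 = 28.
IQR(S) = |-2.97|·28 = 83.16.
IQR(R) = |5|·83.16 = 415.8.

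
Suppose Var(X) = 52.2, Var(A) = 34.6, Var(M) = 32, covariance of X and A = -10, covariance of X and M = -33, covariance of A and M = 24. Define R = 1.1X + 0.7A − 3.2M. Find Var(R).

Var(R) = 517.196

Var(R) = a²·Var(X) + b²·Var(A) + c²·Var(M) + 2ab·covariance of X and A + 2ac·covariance of X and M + 2bc·covariance of A and M, with a = 1.1, b = 0.7, c = -3.2.
= 63.162 + 16.954 + 327.68 + (-15.4) + 232.32 + (-107.52)
= 517.196.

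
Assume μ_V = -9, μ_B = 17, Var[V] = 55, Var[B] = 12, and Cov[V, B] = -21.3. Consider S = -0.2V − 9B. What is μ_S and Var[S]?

μ_S = (-0.2)·μ_V + (-9)·μ_B = (-0.2)·(-9) + (-9)·17 = -151.2.
Var[S] = a²·Var[V] + b²·Var[B] + 2ab·Cov[V, B] with a = -0.2, b = -9.
= (-0.2)²·55 + (-9)²·12 + 2·(-0.2)·(-9)·(-21.3)
= 2.2 + 972 + (-76.68) = 897.52.

μ_S = -151.2, Var[S] = 897.52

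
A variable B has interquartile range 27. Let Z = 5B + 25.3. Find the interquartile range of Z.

IQR(Z) = 135

Under Z = aB + b, IQR(Z) = |a|·IQR(B) = |5|·27 = 135 (shifts cancel; spread scales by |a|).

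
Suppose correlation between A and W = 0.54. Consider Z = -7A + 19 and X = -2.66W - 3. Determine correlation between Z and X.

Linear rescalings preserve correlation up to sign; here the slopes -7 and -2.66 have the same sign, so correlation between Z and X = correlation between A and W = 0.54.

correlation between Z and X = 0.54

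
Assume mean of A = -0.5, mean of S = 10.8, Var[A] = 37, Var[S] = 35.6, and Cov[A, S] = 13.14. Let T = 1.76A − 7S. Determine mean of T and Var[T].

mean of T = -76.48, Var[T] = 1535.2416

mean of T = 1.76·mean of A + (-7)·mean of S = 1.76·(-0.5) + (-7)·10.8 = -76.48.
Var[T] = a²·Var[A] + b²·Var[S] + 2ab·Cov[A, S] with a = 1.76, b = -7.
= 1.76²·37 + (-7)²·35.6 + 2·1.76·(-7)·13.14
= 114.6112 + 1744.4 + (-323.7696) = 1535.2416.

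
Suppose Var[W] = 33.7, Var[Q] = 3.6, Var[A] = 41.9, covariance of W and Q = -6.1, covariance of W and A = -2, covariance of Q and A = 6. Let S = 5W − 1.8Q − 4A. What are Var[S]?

Var[S] = a²·Var[W] + b²·Var[Q] + c²·Var[A] + 2ab·covariance of W and Q + 2ac·covariance of W and A + 2bc·covariance of Q and A, with a = 5, b = -1.8, c = -4.
= 842.5 + 11.664 + 670.4 + 109.8 + 80 + 86.4
= 1800.764.

Var[S] = 1800.764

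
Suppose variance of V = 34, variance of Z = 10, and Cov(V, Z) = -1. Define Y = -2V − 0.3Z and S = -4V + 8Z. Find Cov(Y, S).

By bilinearity, Cov(Y, S) = ac·variance of V + bd·variance of Z + (ad+bc)·Cov(V, Z), with a=-2, b=-0.3, c=-4, d=8.
ac·variance of V = (-2)·(-4)·34 = 272
bd·variance of Z = (-0.3)·8·10 = -24
(ad+bc)·Cov(V, Z) = (-14.8)·(-1) = 14.8
Cov(Y, S) = 272 + (-24) + 14.8 = 262.8.

Cov(Y, S) = 262.8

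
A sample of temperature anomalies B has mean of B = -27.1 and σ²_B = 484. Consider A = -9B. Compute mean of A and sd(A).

mean of A = 243.9, sd(A) = 198

A = -9B is linear with a = -9, b = 0.
mean of A = a·mean of B + b = (-9)·(-27.1) = 243.9.
sd(B) = √484 = 22.
sd(A) = |a|·sd(B) = |-9|·22 = 198.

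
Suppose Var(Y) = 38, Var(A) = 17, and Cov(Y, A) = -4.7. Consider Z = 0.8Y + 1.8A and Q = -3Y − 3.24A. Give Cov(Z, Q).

By bilinearity, Cov(Z, Q) = ac·Var(Y) + bd·Var(A) + (ad+bc)·Cov(Y, A), with a=0.8, b=1.8, c=-3, d=-3.24.
ac·Var(Y) = 0.8·(-3)·38 = -91.2
bd·Var(A) = 1.8·(-3.24)·17 = -99.144
(ad+bc)·Cov(Y, A) = (-7.992)·(-4.7) = 37.5624
Cov(Z, Q) = -91.2 + (-99.144) + 37.5624 = -152.7816.

Cov(Z, Q) = -152.7816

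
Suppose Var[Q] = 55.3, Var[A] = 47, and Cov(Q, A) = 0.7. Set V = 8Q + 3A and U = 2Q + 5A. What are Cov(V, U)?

By bilinearity, Cov(V, U) = ac·Var[Q] + bd·Var[A] + (ad+bc)·Cov(Q, A), with a=8, b=3, c=2, d=5.
ac·Var[Q] = 8·2·55.3 = 884.8
bd·Var[A] = 3·5·47 = 705
(ad+bc)·Cov(Q, A) = (46)·0.7 = 32.2
Cov(V, U) = 884.8 + 705 + 32.2 = 1622.

Cov(V, U) = 1622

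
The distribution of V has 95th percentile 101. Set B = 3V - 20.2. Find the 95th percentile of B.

Since a = 3 > 0 the transformation is increasing, so the 95th percentile of B = a·(P_{95} of V) + b = 3·101 + (-20.2) = 282.8.

95th percentile of B = 282.8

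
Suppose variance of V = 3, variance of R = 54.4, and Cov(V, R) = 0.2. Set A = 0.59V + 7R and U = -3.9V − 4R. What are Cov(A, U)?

Cov(A, U) = -1536.035

By bilinearity, Cov(A, U) = ac·variance of V + bd·variance of R + (ad+bc)·Cov(V, R), with a=0.59, b=7, c=-3.9, d=-4.
ac·variance of V = 0.59·(-3.9)·3 = -6.903
bd·variance of R = 7·(-4)·54.4 = -1523.2
(ad+bc)·Cov(V, R) = (-29.66)·0.2 = -5.932
Cov(A, U) = -6.903 + (-1523.2) + (-5.932) = -1536.035.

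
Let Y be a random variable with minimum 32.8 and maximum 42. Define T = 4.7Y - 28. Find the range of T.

Range(T) = 43.24

Range of Y = 42 − 32.8 = 9.2.
Range(T) = |a|·Range(Y) = |4.7|·9.2 = 43.24.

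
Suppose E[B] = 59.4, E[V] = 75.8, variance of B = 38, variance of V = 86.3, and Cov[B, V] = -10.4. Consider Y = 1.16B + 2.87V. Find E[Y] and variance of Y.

E[Y] = 1.16·E[B] + 2.87·E[V] = 1.16·59.4 + 2.87·75.8 = 286.45.
variance of Y = a²·variance of B + b²·variance of V + 2ab·Cov[B, V] with a = 1.16, b = 2.87.
= 1.16²·38 + 2.87²·86.3 + 2·1.16·2.87·(-10.4)
= 51.1328 + 710.84447 + (-69.24736) = 692.72991.

E[Y] = 286.45, variance of Y = 692.72991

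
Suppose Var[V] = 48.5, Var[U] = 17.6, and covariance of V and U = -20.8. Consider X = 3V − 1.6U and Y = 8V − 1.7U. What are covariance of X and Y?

covariance of X and Y = 1584.192

By bilinearity, covariance of X and Y = ac·Var[V] + bd·Var[U] + (ad+bc)·covariance of V and U, with a=3, b=-1.6, c=8, d=-1.7.
ac·Var[V] = 3·8·48.5 = 1164
bd·Var[U] = (-1.6)·(-1.7)·17.6 = 47.872
(ad+bc)·covariance of V and U = (-17.9)·(-20.8) = 372.32
covariance of X and Y = 1164 + 47.872 + 372.32 = 1584.192.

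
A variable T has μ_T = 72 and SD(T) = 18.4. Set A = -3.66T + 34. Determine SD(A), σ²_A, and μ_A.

A = -3.66T + 34 is linear with a = -3.66, b = 34.
SD(A) = |a|·SD(T) = |-3.66|·18.4 = 67.344.
σ²_T = 18.4² = 338.56.
σ²_A = a²·σ²_T = (-3.66)²·338.56 = 4535.214336 (the additive constant 34 does not affect variance).
μ_A = a·μ_T + b = (-3.66)·72 + 34 = -229.52.

SD(A) = 67.344, σ²_A = 4535.214336, μ_A = -229.52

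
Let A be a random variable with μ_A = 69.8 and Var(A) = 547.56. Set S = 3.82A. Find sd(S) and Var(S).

sd(S) = 89.388, Var(S) = 7990.214544

S = 3.82A is linear with a = 3.82, b = 0.
sd(A) = √547.56 = 23.4.
sd(S) = |a|·sd(A) = |3.82|·23.4 = 89.388.
Var(S) = a²·Var(A) = 3.82²·547.56 = 7990.214544.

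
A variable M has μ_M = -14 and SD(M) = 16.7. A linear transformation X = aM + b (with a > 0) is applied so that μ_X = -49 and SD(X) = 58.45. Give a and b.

SD(X) = a·SD(M) (a > 0), so a = 58.45/16.7 = 3.5.
μ_X = a·μ_M + b, so b = -49 − 3.5·(-14) = 0.

a = 3.5, b = 0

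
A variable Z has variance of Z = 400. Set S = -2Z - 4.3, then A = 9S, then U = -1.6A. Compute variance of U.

variance of S = (-2)²·400 = 1600.
variance of A = 9²·1600 = 129600.
variance of U = (-1.6)²·129600 = 331776.

variance of U = 331776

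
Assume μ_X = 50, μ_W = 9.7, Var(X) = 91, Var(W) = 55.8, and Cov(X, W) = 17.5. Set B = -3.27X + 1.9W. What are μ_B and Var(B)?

μ_B = -145.07, Var(B) = 957.0369

μ_B = (-3.27)·μ_X + 1.9·μ_W = (-3.27)·50 + 1.9·9.7 = -145.07.
Var(B) = a²·Var(X) + b²·Var(W) + 2ab·Cov(X, W) with a = -3.27, b = 1.9.
= (-3.27)²·91 + 1.9²·55.8 + 2·(-3.27)·1.9·17.5
= 973.0539 + 201.438 + (-217.455) = 957.0369.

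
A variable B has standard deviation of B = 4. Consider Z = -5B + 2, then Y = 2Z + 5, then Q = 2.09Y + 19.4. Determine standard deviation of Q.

standard deviation of Z = |-5|·4 = 20.
standard deviation of Y = |2|·20 = 40.
standard deviation of Q = |2.09|·40 = 83.6.

standard deviation of Q = 83.6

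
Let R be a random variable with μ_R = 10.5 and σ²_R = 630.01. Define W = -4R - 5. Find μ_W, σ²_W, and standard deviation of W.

W = -4R - 5 is linear with a = -4, b = -5.
μ_W = a·μ_R + b = (-4)·10.5 + (-5) = -47.
σ²_W = a²·σ²_R = (-4)²·630.01 = 10080.16 (the additive constant -5 does not affect variance).
standard deviation of R = √630.01 = 25.1.
standard deviation of W = |a|·standard deviation of R = |-4|·25.1 = 100.4.

μ_W = -47, σ²_W = 10080.16, standard deviation of W = 100.4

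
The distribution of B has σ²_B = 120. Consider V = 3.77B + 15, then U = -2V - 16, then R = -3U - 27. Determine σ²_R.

σ²_V = 3.77²·120 = 1705.548.
σ²_U = (-2)²·1705.548 = 6822.192.
σ²_R = (-3)²·6822.192 = 61399.728.

σ²_R = 61399.728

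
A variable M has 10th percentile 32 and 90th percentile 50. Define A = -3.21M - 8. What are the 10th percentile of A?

Since a = -3.21 < 0 the transformation is decreasing, reversing order: the 10th percentile of A corresponds to the 90th percentile of M.
So P_{10}(A) = a·P_{90}(M) + b = (-3.21)·50 + (-8) = -168.5.

10th percentile of A = -168.5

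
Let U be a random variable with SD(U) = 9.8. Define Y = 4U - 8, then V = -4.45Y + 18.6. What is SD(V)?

SD(V) = 174.44

SD(Y) = |4|·9.8 = 39.2.
SD(V) = |-4.45|·39.2 = 174.44.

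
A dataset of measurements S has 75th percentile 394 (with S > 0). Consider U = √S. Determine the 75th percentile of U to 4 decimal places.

75th percentile of U = 19.8494

√S is increasing, so P_{75}(U) = g(P_{75}(S)) ≈ 19.8494.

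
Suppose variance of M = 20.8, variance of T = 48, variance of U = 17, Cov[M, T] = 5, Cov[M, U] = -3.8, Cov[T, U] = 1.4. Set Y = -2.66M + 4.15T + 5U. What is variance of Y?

variance of Y = a²·variance of M + b²·variance of T + c²·variance of U + 2ab·Cov[M, T] + 2ac·Cov[M, U] + 2bc·Cov[T, U], with a = -2.66, b = 4.15, c = 5.
= 147.17248 + 826.68 + 425 + (-110.39) + 101.08 + 58.1
= 1447.64248.

variance of Y = 1447.64248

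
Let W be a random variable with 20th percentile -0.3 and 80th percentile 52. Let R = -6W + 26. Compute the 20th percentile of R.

20th percentile of R = -286

Since a = -6 < 0 the transformation is decreasing, reversing order: the 20th percentile of R corresponds to the 80th percentile of W.
So P_{20}(R) = a·P_{80}(W) + b = (-6)·52 + 26 = -286.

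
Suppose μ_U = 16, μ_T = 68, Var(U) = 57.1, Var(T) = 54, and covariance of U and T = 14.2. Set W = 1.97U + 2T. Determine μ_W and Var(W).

μ_W = 167.52, Var(W) = 549.49539

μ_W = 1.97·μ_U + 2·μ_T = 1.97·16 + 2·68 = 167.52.
Var(W) = a²·Var(U) + b²·Var(T) + 2ab·covariance of U and T with a = 1.97, b = 2.
= 1.97²·57.1 + 2²·54 + 2·1.97·2·14.2
= 221.59939 + 216 + 111.896 = 549.49539.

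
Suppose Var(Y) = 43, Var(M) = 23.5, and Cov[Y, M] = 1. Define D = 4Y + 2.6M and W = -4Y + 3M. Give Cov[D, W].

Cov[D, W] = -503.1

By bilinearity, Cov[D, W] = ac·Var(Y) + bd·Var(M) + (ad+bc)·Cov[Y, M], with a=4, b=2.6, c=-4, d=3.
ac·Var(Y) = 4·(-4)·43 = -688
bd·Var(M) = 2.6·3·23.5 = 183.3
(ad+bc)·Cov[Y, M] = (1.6)·1 = 1.6
Cov[D, W] = -688 + 183.3 + 1.6 = -503.1.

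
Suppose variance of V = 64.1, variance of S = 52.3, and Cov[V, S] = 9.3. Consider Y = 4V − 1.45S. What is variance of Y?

variance of Y = a²·variance of V + b²·variance of S + 2ab·Cov[V, S] with a = 4, b = -1.45.
= 4²·64.1 + (-1.45)²·52.3 + 2·4·(-1.45)·9.3
= 1025.6 + 109.96075 + (-107.88) = 1027.68075.

variance of Y = 1027.68075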